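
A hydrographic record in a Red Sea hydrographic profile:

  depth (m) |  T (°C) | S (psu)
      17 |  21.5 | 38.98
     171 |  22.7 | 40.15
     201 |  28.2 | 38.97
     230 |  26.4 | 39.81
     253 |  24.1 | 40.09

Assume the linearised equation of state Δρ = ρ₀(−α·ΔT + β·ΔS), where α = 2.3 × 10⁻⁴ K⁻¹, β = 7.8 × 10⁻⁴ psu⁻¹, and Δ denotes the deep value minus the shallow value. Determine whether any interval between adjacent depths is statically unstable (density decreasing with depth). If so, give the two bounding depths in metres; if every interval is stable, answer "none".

171–201 m

Evaluate Δρ/ρ₀ = −αΔT + βΔS across each adjacent pair:
  17–171 m: −αΔT+βΔS = −(2.3 × 10⁻⁴)(+1.2)+(7.8 × 10⁻⁴)(+1.17) = 6.4 × 10⁻⁴ → stable
  171–201 m: −αΔT+βΔS = −(2.3 × 10⁻⁴)(+5.5)+(7.8 × 10⁻⁴)(-1.18) = -2.2 × 10⁻³ → UNSTABLE
  201–230 m: −αΔT+βΔS = −(2.3 × 10⁻⁴)(-1.8)+(7.8 × 10⁻⁴)(+0.84) = 1.1 × 10⁻³ → stable
  230–253 m: −αΔT+βΔS = −(2.3 × 10⁻⁴)(-2.3)+(7.8 × 10⁻⁴)(+0.28) = 7.5 × 10⁻⁴ → stable
The 171–201 m interval has Δρ < 0: lighter water underlies denser water.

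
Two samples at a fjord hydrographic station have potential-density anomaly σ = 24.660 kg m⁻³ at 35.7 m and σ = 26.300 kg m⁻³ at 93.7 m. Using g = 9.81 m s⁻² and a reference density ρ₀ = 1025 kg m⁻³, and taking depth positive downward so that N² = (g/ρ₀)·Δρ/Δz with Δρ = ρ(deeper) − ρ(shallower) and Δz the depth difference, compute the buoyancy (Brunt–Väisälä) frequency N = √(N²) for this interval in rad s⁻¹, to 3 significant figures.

Δρ = 1026.300 − 1024.660 = 1.640 kg m⁻³ over Δz = 93.7 − 35.7 = 58 m.
N² = (9.81/1025) × (1.640/58) = 2.7062 × 10⁻⁴ s⁻².
N = √(2.7062 × 10⁻⁴) = 0.016451 rad s⁻¹ ≈ 0.0165 rad s⁻¹.

0.0165 rad s⁻¹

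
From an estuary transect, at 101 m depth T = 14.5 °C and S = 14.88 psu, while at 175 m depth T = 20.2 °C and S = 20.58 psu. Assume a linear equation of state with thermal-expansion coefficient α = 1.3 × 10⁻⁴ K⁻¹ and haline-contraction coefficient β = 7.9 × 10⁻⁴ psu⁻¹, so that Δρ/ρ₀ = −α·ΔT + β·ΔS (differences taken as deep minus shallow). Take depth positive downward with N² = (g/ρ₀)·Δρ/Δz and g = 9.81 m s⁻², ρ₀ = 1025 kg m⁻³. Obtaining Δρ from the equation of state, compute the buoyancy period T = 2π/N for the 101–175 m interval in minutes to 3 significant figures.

ΔT = +5.7 K, ΔS = +5.70 psu (deep − shallow).
Δρ/ρ₀ = −αΔT + βΔS = -7.41 × 10⁻⁴ + 4.503 × 10⁻³ = 3.762 × 10⁻³, so Δρ ≈ 3.856 kg m⁻³.
N² = (g/ρ₀)·Δρ/Δz = g·(Δρ/ρ₀)/Δz = 9.81 × 3.762 × 10⁻³ / 74 = 4.9872 × 10⁻⁴ s⁻².
N = √(4.9872 × 10⁻⁴) = 0.022332 rad s⁻¹ → T = 2π/N = 281.35 s = 4.6892 min ≈ 4.69 min.

4.69 min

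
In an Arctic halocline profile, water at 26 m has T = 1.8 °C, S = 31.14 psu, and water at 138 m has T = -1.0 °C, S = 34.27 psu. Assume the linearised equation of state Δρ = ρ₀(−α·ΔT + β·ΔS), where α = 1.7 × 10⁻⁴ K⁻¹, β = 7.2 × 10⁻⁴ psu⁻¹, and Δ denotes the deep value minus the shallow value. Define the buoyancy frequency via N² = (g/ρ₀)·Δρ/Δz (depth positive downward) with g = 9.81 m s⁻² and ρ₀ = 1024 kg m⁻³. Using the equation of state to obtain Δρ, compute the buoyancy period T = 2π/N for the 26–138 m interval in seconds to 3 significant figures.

ΔT = -2.8 K, ΔS = +3.13 psu (deep − shallow).
Δρ/ρ₀ = −αΔT + βΔS = 4.76 × 10⁻⁴ + 2.2536 × 10⁻³ = 2.7296 × 10⁻³, so Δρ ≈ 2.795 kg m⁻³.
N² = (g/ρ₀)·Δρ/Δz = g·(Δρ/ρ₀)/Δz = 9.81 × 2.7296 × 10⁻³ / 112 = 2.3908 × 10⁻⁴ s⁻².
N = √(2.3908 × 10⁻⁴) = 0.015462 rad s⁻¹ → T = 2π/N = 406.36 s ≈ 406 s.

406 s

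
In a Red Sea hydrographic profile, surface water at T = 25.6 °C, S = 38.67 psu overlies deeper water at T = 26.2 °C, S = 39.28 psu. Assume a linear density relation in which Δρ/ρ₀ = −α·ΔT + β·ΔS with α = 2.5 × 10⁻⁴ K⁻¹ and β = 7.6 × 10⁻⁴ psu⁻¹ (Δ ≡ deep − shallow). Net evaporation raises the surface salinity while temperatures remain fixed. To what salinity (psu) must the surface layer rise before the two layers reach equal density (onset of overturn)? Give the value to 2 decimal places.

Neutral buoyancy requires −α(T_deep − T_surf) + β(S_deep − S_surf′) = 0.
S_surf′ = S_deep − (α/β)·ΔT = 39.28 − (2.5 × 10⁻⁴/7.6 × 10⁻⁴)·(+0.6) = 39.0826 psu.
Increase required: 39.0826 − 38.67 = 0.4126 psu.

39.08 psu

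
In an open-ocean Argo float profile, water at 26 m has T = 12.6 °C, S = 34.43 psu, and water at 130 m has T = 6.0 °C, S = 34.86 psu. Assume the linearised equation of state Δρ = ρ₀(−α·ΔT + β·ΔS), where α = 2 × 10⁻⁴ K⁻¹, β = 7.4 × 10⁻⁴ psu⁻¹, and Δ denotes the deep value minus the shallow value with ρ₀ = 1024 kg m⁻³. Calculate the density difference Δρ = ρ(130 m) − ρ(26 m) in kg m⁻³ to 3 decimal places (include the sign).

+1.678 kg m⁻³

ΔT = -6.6 K, ΔS = +0.43 psu (deep − shallow).
Δρ/ρ₀ = −(2 × 10⁻⁴)(-6.6) + (7.4 × 10⁻⁴)(+0.43) = 1.6382 × 10⁻³.
Δρ = 1024 × (1.6382 × 10⁻³) = +1.678 kg m⁻³.
Positive Δρ: denser below, stable.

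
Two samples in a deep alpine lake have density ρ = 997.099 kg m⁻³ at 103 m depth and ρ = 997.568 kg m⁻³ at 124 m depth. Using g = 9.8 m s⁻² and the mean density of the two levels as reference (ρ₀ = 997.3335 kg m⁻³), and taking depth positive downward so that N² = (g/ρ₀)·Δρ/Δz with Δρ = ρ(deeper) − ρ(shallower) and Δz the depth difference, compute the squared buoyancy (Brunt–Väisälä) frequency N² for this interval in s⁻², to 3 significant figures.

2.19 × 10⁻⁴ s⁻²

Δρ = 997.568 − 997.099 = 0.469 kg m⁻³ over Δz = 124 − 103 = 21 m.
N² = (9.8/997.3335) × (0.469/21) = 2.1945 × 10⁻⁴ s⁻² ≈ 2.19 × 10⁻⁴ s⁻².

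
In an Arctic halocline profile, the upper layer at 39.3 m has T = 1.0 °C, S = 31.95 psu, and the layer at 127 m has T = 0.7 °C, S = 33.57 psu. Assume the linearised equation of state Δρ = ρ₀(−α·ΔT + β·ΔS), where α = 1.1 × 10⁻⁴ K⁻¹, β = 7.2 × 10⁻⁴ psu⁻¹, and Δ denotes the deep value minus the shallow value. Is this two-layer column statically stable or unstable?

ΔT = 0.7 − 1.0 = -0.3 K and ΔS = 33.57 − 31.95 = +1.62 psu (deep − shallow).
−αΔT = 3.30 × 10⁻⁵; βΔS = 1.1664 × 10⁻³; sum Δρ/ρ₀ = 1.1994 × 10⁻³.
Δρ/ρ₀ > 0, so Δρ > 0: deeper water is denser → statically stable.

stable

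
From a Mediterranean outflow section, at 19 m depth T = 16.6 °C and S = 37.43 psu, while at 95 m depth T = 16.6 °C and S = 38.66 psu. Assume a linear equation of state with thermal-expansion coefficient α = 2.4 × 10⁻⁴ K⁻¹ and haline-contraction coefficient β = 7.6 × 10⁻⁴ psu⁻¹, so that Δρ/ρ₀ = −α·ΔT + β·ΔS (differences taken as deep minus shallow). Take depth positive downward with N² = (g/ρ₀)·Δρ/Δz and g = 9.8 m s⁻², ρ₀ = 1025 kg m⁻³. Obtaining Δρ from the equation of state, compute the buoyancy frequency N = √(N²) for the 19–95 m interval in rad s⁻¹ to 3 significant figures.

ΔT = +0.0 K, ΔS = +1.23 psu (deep − shallow).
Δρ/ρ₀ = −αΔT + βΔS = 0 + 9.348 × 10⁻⁴ = 9.348 × 10⁻⁴, so Δρ ≈ 0.9582 kg m⁻³.
N² = (g/ρ₀)·Δρ/Δz = g·(Δρ/ρ₀)/Δz = 9.8 × 9.348 × 10⁻⁴ / 76 = 1.2054 × 10⁻⁴ s⁻².
N = √(1.2054 × 10⁻⁴) = 0.010979 rad s⁻¹ ≈ 0.0110 rad s⁻¹.

0.0110 rad s⁻¹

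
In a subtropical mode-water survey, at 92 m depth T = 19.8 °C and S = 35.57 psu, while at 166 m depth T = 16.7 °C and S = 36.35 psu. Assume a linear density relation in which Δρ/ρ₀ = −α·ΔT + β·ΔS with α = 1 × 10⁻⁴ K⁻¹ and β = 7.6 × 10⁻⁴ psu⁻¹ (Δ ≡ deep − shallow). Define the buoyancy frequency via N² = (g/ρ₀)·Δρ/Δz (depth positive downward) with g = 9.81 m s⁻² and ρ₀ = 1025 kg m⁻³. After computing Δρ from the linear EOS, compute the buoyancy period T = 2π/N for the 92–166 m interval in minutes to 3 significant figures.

9.57 min

ΔT = -3.1 K, ΔS = +0.78 psu (deep − shallow).
Δρ/ρ₀ = −αΔT + βΔS = 3.10 × 10⁻⁴ + 5.928 × 10⁻⁴ = 9.028 × 10⁻⁴, so Δρ ≈ 0.9254 kg m⁻³.
N² = (g/ρ₀)·Δρ/Δz = g·(Δρ/ρ₀)/Δz = 9.81 × 9.028 × 10⁻⁴ / 74 = 1.1968 × 10⁻⁴ s⁻².
N = √(1.1968 × 10⁻⁴) = 0.010940 rad s⁻¹ → T = 2π/N = 574.33 s = 9.5722 min ≈ 9.57 min.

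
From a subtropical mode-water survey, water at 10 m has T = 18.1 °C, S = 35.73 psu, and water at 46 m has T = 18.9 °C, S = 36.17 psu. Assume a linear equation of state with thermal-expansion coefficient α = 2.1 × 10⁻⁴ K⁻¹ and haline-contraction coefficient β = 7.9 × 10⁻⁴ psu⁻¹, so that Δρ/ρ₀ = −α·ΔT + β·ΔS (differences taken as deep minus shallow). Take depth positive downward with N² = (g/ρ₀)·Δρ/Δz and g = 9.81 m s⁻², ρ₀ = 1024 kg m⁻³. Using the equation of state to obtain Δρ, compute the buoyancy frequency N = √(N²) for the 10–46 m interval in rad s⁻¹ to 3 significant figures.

7.00 × 10⁻³ rad s⁻¹

ΔT = +0.8 K, ΔS = +0.44 psu (deep − shallow).
Δρ/ρ₀ = −αΔT + βΔS = -1.68 × 10⁻⁴ + 3.476 × 10⁻⁴ = 1.796 × 10⁻⁴, so Δρ ≈ 0.1839 kg m⁻³.
N² = (g/ρ₀)·Δρ/Δz = g·(Δρ/ρ₀)/Δz = 9.81 × 1.796 × 10⁻⁴ / 36 = 4.8941 × 10⁻⁵ s⁻².
N = √(4.8941 × 10⁻⁵) = 6.9958 × 10⁻³ rad s⁻¹ ≈ 7.00 × 10⁻³ rad s⁻¹.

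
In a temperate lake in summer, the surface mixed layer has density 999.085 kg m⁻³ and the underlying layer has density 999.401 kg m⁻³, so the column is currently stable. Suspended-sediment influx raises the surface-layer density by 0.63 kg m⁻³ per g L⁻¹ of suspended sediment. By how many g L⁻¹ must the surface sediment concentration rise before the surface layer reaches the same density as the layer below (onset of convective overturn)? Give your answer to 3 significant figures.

0.502 g L⁻¹

Density deficit of the surface layer: 999.401 − 999.085 = 0.316 kg m⁻³.
Required change = 0.316 / 0.63 = 0.502 g L⁻¹.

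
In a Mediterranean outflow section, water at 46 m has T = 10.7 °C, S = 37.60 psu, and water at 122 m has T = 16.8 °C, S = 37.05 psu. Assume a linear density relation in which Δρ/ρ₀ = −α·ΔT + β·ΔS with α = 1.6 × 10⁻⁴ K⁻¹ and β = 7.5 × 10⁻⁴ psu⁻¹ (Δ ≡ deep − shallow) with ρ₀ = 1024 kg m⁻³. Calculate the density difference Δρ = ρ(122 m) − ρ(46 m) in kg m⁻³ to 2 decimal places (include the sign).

-1.42 kg m⁻³

ΔT = +6.1 K, ΔS = -0.55 psu (deep − shallow).
Δρ/ρ₀ = −(1.6 × 10⁻⁴)(+6.1) + (7.5 × 10⁻⁴)(-0.55) = -1.3885 × 10⁻³.
Δρ = 1024 × (-1.3885 × 10⁻³) = -1.42 kg m⁻³.
Negative Δρ: lighter below, statically unstable.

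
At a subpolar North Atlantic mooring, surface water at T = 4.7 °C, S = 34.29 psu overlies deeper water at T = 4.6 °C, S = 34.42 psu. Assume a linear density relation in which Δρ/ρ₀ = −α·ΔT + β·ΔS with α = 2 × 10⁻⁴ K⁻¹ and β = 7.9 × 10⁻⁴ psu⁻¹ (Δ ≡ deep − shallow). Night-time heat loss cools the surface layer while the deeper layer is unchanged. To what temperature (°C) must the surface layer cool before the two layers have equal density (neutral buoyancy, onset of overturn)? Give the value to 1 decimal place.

4.1 °C

Neutral buoyancy requires Δρ = 0, i.e. −α(T_deep − T_surf′) + β(S_deep − S_surf) = 0.
T_surf′ = T_deep − (β/α)·ΔS = 4.6 − (7.9 × 10⁻⁴/2 × 10⁻⁴)·(+0.13) = 4.087 °C.
Cooling required: 4.7 − (4.087) = 0.613 °C.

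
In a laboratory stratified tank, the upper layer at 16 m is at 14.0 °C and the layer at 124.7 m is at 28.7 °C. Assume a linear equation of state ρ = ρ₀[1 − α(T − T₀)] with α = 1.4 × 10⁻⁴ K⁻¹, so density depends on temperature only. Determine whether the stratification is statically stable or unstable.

unstable

ΔT = 28.7 − 14.0 = +14.7 K, so Δρ/ρ₀ = −αΔT = -2.058 × 10⁻³.
Δρ/ρ₀ < 0, so Δρ < 0: deeper water is lighter → statically unstable; the column would overturn.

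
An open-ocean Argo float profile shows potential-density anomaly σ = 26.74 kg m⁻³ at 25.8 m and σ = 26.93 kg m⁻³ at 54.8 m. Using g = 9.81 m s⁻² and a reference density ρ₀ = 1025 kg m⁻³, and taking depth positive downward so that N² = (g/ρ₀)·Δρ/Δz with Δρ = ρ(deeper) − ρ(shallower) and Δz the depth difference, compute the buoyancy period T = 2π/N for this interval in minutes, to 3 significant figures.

13.2 min

Δρ = 1026.93 − 1026.74 = 0.19 kg m⁻³ over Δz = 54.8 − 25.8 = 29 m.
N² = (9.81/1025) × (0.19/29) = 6.2705 × 10⁻⁵ s⁻².
N = √(6.2705 × 10⁻⁵) = 7.9186 × 10⁻³ rad s⁻¹, so T = 2π/N = 793.47 s = 13.225 min ≈ 13.2 min.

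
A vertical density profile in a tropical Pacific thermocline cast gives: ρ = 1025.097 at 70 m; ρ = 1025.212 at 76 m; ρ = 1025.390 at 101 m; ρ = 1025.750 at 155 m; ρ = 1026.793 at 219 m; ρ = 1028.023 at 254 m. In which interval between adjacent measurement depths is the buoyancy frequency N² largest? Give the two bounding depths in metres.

Compute the density gradient over each adjacent pair:
  70–76 m: Δρ/Δz = 0.115/6 = 0.019 kg m⁻⁴
  76–101 m: Δρ/Δz = 0.178/25 = 7.1 × 10⁻³ kg m⁻⁴
  101–155 m: Δρ/Δz = 0.360/54 = 6.7 × 10⁻³ kg m⁻⁴
  155–219 m: Δρ/Δz = 1.043/64 = 0.016 kg m⁻⁴
  219–254 m: Δρ/Δz = 1.230/35 = 0.035 kg m⁻⁴
The largest gradient is in the 219–254 m interval — the pycnocline.

219–254 m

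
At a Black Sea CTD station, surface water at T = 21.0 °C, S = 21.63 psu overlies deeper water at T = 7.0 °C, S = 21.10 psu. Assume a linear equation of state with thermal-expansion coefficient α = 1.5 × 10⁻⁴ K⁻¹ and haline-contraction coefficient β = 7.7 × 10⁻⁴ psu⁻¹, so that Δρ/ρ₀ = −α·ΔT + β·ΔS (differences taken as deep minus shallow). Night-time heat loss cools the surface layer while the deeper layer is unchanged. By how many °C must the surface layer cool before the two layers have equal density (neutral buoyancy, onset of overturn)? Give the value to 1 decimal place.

11.3 °C

Neutral buoyancy requires Δρ = 0, i.e. −α(T_deep − T_surf′) + β(S_deep − S_surf) = 0.
T_surf′ = T_deep − (β/α)·ΔS = 7.0 − (7.7 × 10⁻⁴/1.5 × 10⁻⁴)·(-0.53) = 9.721 °C.
Cooling required: 21.0 − (9.721) = 11.279 °C.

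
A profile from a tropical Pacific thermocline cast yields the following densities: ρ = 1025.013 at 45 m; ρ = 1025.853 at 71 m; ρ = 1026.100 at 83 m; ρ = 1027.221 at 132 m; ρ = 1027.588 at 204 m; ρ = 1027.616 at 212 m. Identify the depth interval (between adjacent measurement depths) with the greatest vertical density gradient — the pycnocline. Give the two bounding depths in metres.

45–71 m

Compute the density gradient over each adjacent pair:
  45–71 m: Δρ/Δz = 0.840/26 = 0.032 kg m⁻⁴
  71–83 m: Δρ/Δz = 0.247/12 = 0.021 kg m⁻⁴
  83–132 m: Δρ/Δz = 1.121/49 = 0.023 kg m⁻⁴
  132–204 m: Δρ/Δz = 0.367/72 = 5.1 × 10⁻³ kg m⁻⁴
  204–212 m: Δρ/Δz = 0.028/8 = 3.5 × 10⁻³ kg m⁻⁴
The largest gradient is in the 45–71 m interval — the pycnocline.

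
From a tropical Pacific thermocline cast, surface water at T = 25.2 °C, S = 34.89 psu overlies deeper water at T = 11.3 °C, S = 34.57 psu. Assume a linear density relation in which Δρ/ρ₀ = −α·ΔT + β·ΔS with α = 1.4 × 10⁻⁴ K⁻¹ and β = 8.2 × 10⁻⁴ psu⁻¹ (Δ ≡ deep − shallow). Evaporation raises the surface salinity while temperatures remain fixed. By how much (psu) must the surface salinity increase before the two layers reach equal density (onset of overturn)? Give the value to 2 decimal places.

2.05 psu

Neutral buoyancy requires −α(T_deep − T_surf) + β(S_deep − S_surf′) = 0.
S_surf′ = S_deep − (α/β)·ΔT = 34.57 − (1.4 × 10⁻⁴/8.2 × 10⁻⁴)·(-13.9) = 36.9432 psu.
Increase required: 36.9432 − 34.89 = 2.0532 psu.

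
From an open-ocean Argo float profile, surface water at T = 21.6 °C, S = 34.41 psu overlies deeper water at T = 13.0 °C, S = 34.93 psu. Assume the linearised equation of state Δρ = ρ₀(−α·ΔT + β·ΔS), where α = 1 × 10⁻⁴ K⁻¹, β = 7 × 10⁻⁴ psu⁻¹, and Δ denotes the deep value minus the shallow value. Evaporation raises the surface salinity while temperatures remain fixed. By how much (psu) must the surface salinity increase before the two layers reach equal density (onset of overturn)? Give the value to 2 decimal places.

Neutral buoyancy requires −α(T_deep − T_surf) + β(S_deep − S_surf′) = 0.
S_surf′ = S_deep − (α/β)·ΔT = 34.93 − (1 × 10⁻⁴/7 × 10⁻⁴)·(-8.6) = 36.1586 psu.
Increase required: 36.1586 − 34.41 = 1.7486 psu.

1.75 psu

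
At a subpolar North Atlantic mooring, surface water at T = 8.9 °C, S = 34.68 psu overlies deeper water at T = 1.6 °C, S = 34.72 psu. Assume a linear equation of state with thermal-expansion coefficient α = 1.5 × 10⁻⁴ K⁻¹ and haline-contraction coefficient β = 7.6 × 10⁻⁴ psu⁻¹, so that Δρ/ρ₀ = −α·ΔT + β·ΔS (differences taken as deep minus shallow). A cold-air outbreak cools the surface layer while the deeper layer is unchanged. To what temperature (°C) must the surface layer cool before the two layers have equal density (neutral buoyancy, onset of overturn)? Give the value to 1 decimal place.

1.4 °C

Neutral buoyancy requires Δρ = 0, i.e. −α(T_deep − T_surf′) + β(S_deep − S_surf) = 0.
T_surf′ = T_deep − (β/α)·ΔS = 1.6 − (7.6 × 10⁻⁴/1.5 × 10⁻⁴)·(+0.04) = 1.397 °C.
Cooling required: 8.9 − (1.397) = 7.503 °C.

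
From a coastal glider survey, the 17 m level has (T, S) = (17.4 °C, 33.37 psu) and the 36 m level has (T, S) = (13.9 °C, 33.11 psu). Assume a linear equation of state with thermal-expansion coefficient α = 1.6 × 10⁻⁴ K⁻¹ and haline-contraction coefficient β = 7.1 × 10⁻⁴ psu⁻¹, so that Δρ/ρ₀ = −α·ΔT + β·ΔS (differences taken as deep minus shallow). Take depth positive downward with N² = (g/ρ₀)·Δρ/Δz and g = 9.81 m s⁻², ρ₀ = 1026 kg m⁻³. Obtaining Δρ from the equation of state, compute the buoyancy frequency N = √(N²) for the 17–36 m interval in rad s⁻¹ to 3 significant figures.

0.0139 rad s⁻¹

ΔT = -3.5 K, ΔS = -0.26 psu (deep − shallow).
Δρ/ρ₀ = −αΔT + βΔS = 5.60 × 10⁻⁴ − 1.846 × 10⁻⁴ = 3.754 × 10⁻⁴, so Δρ ≈ 0.3852 kg m⁻³.
N² = (g/ρ₀)·Δρ/Δz = g·(Δρ/ρ₀)/Δz = 9.81 × 3.754 × 10⁻⁴ / 19 = 1.9382 × 10⁻⁴ s⁻².
N = √(1.9382 × 10⁻⁴) = 0.013922 rad s⁻¹ ≈ 0.0139 rad s⁻¹.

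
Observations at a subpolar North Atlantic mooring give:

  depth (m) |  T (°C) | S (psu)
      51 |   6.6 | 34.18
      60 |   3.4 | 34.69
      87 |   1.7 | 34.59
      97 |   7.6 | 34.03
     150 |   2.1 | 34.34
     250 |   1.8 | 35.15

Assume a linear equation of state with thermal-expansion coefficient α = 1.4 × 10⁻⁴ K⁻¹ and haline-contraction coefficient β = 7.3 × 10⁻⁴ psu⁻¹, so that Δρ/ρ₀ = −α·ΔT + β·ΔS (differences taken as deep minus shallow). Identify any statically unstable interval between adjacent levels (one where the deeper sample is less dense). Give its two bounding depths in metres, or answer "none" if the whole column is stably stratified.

87–97 m

Evaluate Δρ/ρ₀ = −αΔT + βΔS across each adjacent pair:
  51–60 m: −αΔT+βΔS = −(1.4 × 10⁻⁴)(-3.2)+(7.3 × 10⁻⁴)(+0.51) = 8.2 × 10⁻⁴ → stable
  60–87 m: −αΔT+βΔS = −(1.4 × 10⁻⁴)(-1.7)+(7.3 × 10⁻⁴)(-0.10) = 1.6 × 10⁻⁴ → stable
  87–97 m: −αΔT+βΔS = −(1.4 × 10⁻⁴)(+5.9)+(7.3 × 10⁻⁴)(-0.56) = -1.2 × 10⁻³ → UNSTABLE
  97–150 m: −αΔT+βΔS = −(1.4 × 10⁻⁴)(-5.5)+(7.3 × 10⁻⁴)(+0.31) = 1.0 × 10⁻³ → stable
  150–250 m: −αΔT+βΔS = −(1.4 × 10⁻⁴)(-0.3)+(7.3 × 10⁻⁴)(+0.81) = 6.3 × 10⁻⁴ → stable
The 87–97 m interval has Δρ < 0: lighter water underlies denser water.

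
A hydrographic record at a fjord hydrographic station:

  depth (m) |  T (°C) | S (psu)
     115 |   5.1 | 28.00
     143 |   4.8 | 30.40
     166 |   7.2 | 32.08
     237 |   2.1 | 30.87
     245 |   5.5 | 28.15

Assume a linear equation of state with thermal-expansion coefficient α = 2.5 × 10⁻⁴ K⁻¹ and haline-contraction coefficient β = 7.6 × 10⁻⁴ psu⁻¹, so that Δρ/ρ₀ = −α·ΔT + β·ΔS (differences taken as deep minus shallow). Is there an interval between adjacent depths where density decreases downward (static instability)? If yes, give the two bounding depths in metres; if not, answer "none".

237–245 m

Evaluate Δρ/ρ₀ = −αΔT + βΔS across each adjacent pair:
  115–143 m: −αΔT+βΔS = −(2.5 × 10⁻⁴)(-0.3)+(7.6 × 10⁻⁴)(+2.40) = 1.9 × 10⁻³ → stable
  143–166 m: −αΔT+βΔS = −(2.5 × 10⁻⁴)(+2.4)+(7.6 × 10⁻⁴)(+1.68) = 6.8 × 10⁻⁴ → stable
  166–237 m: −αΔT+βΔS = −(2.5 × 10⁻⁴)(-5.1)+(7.6 × 10⁻⁴)(-1.21) = 3.6 × 10⁻⁴ → stable
  237–245 m: −αΔT+βΔS = −(2.5 × 10⁻⁴)(+3.4)+(7.6 × 10⁻⁴)(-2.72) = -2.9 × 10⁻³ → UNSTABLE
The 237–245 m interval has Δρ < 0: lighter water underlies denser water.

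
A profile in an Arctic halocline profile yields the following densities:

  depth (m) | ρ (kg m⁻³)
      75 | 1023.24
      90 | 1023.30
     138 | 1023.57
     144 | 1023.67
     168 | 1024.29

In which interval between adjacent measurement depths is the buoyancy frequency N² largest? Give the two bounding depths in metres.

144–168 m

Compute the density gradient over each adjacent pair:
  75–90 m: Δρ/Δz = 0.06/15 = 4.0 × 10⁻³ kg m⁻⁴
  90–138 m: Δρ/Δz = 0.27/48 = 5.6 × 10⁻³ kg m⁻⁴
  138–144 m: Δρ/Δz = 0.10/6 = 0.017 kg m⁻⁴
  144–168 m: Δρ/Δz = 0.62/24 = 0.026 kg m⁻⁴
The largest gradient is in the 144–168 m interval — the pycnocline.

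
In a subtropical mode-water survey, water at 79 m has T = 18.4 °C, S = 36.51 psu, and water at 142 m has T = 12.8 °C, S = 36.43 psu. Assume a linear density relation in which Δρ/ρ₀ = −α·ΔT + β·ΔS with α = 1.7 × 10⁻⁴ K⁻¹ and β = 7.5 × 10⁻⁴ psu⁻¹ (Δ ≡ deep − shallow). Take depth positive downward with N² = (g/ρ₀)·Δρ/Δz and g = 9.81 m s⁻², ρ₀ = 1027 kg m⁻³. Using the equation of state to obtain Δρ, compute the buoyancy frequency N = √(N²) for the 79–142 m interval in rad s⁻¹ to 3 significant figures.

ΔT = -5.6 K, ΔS = -0.08 psu (deep − shallow).
Δρ/ρ₀ = −αΔT + βΔS = 9.52 × 10⁻⁴ − 6.00 × 10⁻⁵ = 8.92 × 10⁻⁴, so Δρ ≈ 0.9161 kg m⁻³.
N² = (g/ρ₀)·Δρ/Δz = g·(Δρ/ρ₀)/Δz = 9.81 × 8.92 × 10⁻⁴ / 63 = 1.3890 × 10⁻⁴ s⁻².
N = √(1.3890 × 10⁻⁴) = 0.011786 rad s⁻¹ ≈ 0.0118 rad s⁻¹.

0.0118 rad s⁻¹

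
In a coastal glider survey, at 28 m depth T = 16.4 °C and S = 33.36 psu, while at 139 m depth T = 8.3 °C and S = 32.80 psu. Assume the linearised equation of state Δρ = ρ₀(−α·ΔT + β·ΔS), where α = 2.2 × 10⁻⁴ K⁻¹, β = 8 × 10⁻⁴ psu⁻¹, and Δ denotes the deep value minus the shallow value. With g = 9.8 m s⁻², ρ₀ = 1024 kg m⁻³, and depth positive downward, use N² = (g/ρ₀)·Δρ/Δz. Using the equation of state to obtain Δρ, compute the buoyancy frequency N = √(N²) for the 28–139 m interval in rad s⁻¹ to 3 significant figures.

ΔT = -8.1 K, ΔS = -0.56 psu (deep − shallow).
Δρ/ρ₀ = −αΔT + βΔS = 1.782 × 10⁻³ − 4.48 × 10⁻⁴ = 1.334 × 10⁻³, so Δρ ≈ 1.366 kg m⁻³.
N² = (g/ρ₀)·Δρ/Δz = g·(Δρ/ρ₀)/Δz = 9.8 × 1.334 × 10⁻³ / 111 = 1.1778 × 10⁻⁴ s⁻².
N = √(1.1778 × 10⁻⁴) = 0.010853 rad s⁻¹ ≈ 0.0109 rad s⁻¹.

0.0109 rad s⁻¹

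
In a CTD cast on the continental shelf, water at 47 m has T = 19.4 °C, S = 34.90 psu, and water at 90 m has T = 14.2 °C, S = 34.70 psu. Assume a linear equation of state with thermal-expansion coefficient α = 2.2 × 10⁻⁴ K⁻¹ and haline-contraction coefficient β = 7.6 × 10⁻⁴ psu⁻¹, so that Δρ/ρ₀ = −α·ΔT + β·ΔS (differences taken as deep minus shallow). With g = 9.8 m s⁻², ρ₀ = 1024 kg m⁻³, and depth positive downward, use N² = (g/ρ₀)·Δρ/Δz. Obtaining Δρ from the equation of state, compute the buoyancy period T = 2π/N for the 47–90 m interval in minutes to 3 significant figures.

6.96 min

ΔT = -5.2 K, ΔS = -0.20 psu (deep − shallow).
Δρ/ρ₀ = −αΔT + βΔS = 1.144 × 10⁻³ − 1.52 × 10⁻⁴ = 9.92 × 10⁻⁴, so Δρ ≈ 1.016 kg m⁻³.
N² = (g/ρ₀)·Δρ/Δz = g·(Δρ/ρ₀)/Δz = 9.8 × 9.92 × 10⁻⁴ / 43 = 2.2608 × 10⁻⁴ s⁻².
N = √(2.2608 × 10⁻⁴) = 0.015036 rad s⁻¹ → T = 2π/N = 417.88 s = 6.9647 min ≈ 6.96 min.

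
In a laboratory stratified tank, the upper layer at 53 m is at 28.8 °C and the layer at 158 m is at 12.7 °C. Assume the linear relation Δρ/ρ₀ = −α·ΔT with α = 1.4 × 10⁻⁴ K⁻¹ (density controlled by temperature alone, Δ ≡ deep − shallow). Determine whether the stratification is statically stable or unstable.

stable

ΔT = 12.7 − 28.8 = -16.1 K, so Δρ/ρ₀ = −αΔT = 2.254 × 10⁻³.
Δρ/ρ₀ > 0, so Δρ > 0: deeper water is denser → statically stable.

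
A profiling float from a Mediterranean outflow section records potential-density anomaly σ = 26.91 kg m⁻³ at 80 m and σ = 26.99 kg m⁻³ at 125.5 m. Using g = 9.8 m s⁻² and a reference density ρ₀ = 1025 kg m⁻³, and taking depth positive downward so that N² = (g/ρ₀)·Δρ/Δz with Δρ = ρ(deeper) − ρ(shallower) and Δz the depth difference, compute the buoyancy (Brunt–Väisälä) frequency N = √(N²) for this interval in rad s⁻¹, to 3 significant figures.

Δρ = 1026.99 − 1026.91 = 0.08 kg m⁻³ over Δz = 125.5 − 80 = 45.5 m.
N² = (9.8/1025) × (0.08/45.5) = 1.6811 × 10⁻⁵ s⁻².
N = √(1.6811 × 10⁻⁵) = 4.1001 × 10⁻³ rad s⁻¹ ≈ 4.10 × 10⁻³ rad s⁻¹.

4.10 × 10⁻³ rad s⁻¹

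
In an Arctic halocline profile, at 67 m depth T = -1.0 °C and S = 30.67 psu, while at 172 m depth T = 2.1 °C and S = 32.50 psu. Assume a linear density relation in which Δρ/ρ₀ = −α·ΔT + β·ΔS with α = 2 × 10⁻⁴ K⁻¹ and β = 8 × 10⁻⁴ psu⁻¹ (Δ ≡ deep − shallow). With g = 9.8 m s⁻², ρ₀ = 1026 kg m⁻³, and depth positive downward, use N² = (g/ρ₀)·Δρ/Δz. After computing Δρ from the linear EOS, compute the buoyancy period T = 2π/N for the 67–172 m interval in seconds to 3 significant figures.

ΔT = +3.1 K, ΔS = +1.83 psu (deep − shallow).
Δρ/ρ₀ = −αΔT + βΔS = -6.20 × 10⁻⁴ + 1.464 × 10⁻³ = 8.44 × 10⁻⁴, so Δρ ≈ 0.8659 kg m⁻³.
N² = (g/ρ₀)·Δρ/Δz = g·(Δρ/ρ₀)/Δz = 9.8 × 8.44 × 10⁻⁴ / 105 = 7.8773 × 10⁻⁵ s⁻².
N = √(7.8773 × 10⁻⁵) = 8.8754 × 10⁻³ rad s⁻¹ → T = 2π/N = 707.93 s ≈ 708 s.

708 s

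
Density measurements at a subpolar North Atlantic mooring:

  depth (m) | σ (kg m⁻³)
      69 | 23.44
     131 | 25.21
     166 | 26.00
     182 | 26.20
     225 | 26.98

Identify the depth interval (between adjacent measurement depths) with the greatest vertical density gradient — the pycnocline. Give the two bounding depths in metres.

Compute the density gradient over each adjacent pair:
  69–131 m: Δρ/Δz = 1.77/62 = 0.029 kg m⁻⁴
  131–166 m: Δρ/Δz = 0.79/35 = 0.023 kg m⁻⁴
  166–182 m: Δρ/Δz = 0.20/16 = 0.013 kg m⁻⁴
  182–225 m: Δρ/Δz = 0.78/43 = 0.018 kg m⁻⁴
The largest gradient is in the 69–131 m interval — the pycnocline.

69–131 m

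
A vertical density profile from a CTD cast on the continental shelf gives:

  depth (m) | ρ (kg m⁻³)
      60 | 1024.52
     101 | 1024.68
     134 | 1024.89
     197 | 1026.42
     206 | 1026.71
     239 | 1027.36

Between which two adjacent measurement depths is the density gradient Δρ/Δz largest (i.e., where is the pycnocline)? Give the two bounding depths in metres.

Compute the density gradient over each adjacent pair:
  60–101 m: Δρ/Δz = 0.16/41 = 3.9 × 10⁻³ kg m⁻⁴
  101–134 m: Δρ/Δz = 0.21/33 = 6.4 × 10⁻³ kg m⁻⁴
  134–197 m: Δρ/Δz = 1.53/63 = 0.024 kg m⁻⁴
  197–206 m: Δρ/Δz = 0.29/9 = 0.032 kg m⁻⁴
  206–239 m: Δρ/Δz = 0.65/33 = 0.020 kg m⁻⁴
The largest gradient is in the 197–206 m interval — the pycnocline.

197–206 m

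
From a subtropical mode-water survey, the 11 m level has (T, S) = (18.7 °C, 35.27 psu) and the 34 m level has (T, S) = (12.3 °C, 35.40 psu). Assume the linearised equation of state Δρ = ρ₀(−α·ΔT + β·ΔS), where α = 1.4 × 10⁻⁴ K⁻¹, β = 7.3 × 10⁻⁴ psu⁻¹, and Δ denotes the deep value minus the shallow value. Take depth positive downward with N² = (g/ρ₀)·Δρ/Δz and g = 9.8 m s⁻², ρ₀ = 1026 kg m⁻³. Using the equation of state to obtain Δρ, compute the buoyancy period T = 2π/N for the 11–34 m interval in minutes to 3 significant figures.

ΔT = -6.4 K, ΔS = +0.13 psu (deep − shallow).
Δρ/ρ₀ = −αΔT + βΔS = 8.96 × 10⁻⁴ + 9.49 × 10⁻⁵ = 9.909 × 10⁻⁴, so Δρ ≈ 1.017 kg m⁻³.
N² = (g/ρ₀)·Δρ/Δz = g·(Δρ/ρ₀)/Δz = 9.8 × 9.909 × 10⁻⁴ / 23 = 4.2221 × 10⁻⁴ s⁻².
N = √(4.2221 × 10⁻⁴) = 0.020548 rad s⁻¹ → T = 2π/N = 305.78 s = 5.0963 min ≈ 5.10 min.

5.10 min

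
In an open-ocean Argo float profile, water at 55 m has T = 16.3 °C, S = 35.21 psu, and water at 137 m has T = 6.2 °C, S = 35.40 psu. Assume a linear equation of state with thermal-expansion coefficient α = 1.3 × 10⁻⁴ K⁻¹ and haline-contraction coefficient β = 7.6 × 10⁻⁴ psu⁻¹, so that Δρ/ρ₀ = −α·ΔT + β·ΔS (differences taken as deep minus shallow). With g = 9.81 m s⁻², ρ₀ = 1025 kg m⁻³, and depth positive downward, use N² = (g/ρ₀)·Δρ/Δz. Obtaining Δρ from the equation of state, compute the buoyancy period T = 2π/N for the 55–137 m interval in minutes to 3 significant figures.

ΔT = -10.1 K, ΔS = +0.19 psu (deep − shallow).
Δρ/ρ₀ = −αΔT + βΔS = 1.313 × 10⁻³ + 1.444 × 10⁻⁴ = 1.4574 × 10⁻³, so Δρ ≈ 1.494 kg m⁻³.
N² = (g/ρ₀)·Δρ/Δz = g·(Δρ/ρ₀)/Δz = 9.81 × 1.4574 × 10⁻³ / 82 = 1.7435 × 10⁻⁴ s⁻².
N = √(1.7435 × 10⁻⁴) = 0.013204 rad s⁻¹ → T = 2π/N = 475.85 s = 7.9308 min ≈ 7.93 min.

7.93 min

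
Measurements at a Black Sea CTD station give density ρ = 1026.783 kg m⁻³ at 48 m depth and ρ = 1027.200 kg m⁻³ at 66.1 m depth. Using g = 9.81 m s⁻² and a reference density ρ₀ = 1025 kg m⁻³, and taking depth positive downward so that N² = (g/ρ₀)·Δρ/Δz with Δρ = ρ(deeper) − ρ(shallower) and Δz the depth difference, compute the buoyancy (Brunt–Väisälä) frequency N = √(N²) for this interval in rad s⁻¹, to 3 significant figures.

0.0148 rad s⁻¹

Δρ = 1027.200 − 1026.783 = 0.417 kg m⁻³ over Δz = 66.1 − 48 = 18.1 m.
N² = (9.81/1025) × (0.417/18.1) = 2.2050 × 10⁻⁴ s⁻².
N = √(2.2050 × 10⁻⁴) = 0.014849 rad s⁻¹ ≈ 0.0148 rad s⁻¹.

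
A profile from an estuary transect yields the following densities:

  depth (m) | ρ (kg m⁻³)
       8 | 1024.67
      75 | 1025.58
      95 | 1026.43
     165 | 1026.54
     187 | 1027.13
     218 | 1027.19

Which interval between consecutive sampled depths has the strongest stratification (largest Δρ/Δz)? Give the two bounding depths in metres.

Compute the density gradient over each adjacent pair:
  8–75 m: Δρ/Δz = 0.91/67 = 0.014 kg m⁻⁴
  75–95 m: Δρ/Δz = 0.85/20 = 0.042 kg m⁻⁴
  95–165 m: Δρ/Δz = 0.11/70 = 1.6 × 10⁻³ kg m⁻⁴
  165–187 m: Δρ/Δz = 0.59/22 = 0.027 kg m⁻⁴
  187–218 m: Δρ/Δz = 0.06/31 = 1.9 × 10⁻³ kg m⁻⁴
The largest gradient is in the 75–95 m interval — the pycnocline.

75–95 m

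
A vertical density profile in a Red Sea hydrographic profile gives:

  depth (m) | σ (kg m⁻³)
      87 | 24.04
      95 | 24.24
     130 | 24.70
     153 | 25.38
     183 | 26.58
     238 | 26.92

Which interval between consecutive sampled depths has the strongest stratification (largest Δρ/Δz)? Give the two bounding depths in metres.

Compute the density gradient over each adjacent pair:
  87–95 m: Δρ/Δz = 0.20/8 = 0.025 kg m⁻⁴
  95–130 m: Δρ/Δz = 0.46/35 = 0.013 kg m⁻⁴
  130–153 m: Δρ/Δz = 0.68/23 = 0.030 kg m⁻⁴
  153–183 m: Δρ/Δz = 1.20/30 = 0.040 kg m⁻⁴
  183–238 m: Δρ/Δz = 0.34/55 = 6.2 × 10⁻³ kg m⁻⁴
The largest gradient is in the 153–183 m interval — the pycnocline.

153–183 m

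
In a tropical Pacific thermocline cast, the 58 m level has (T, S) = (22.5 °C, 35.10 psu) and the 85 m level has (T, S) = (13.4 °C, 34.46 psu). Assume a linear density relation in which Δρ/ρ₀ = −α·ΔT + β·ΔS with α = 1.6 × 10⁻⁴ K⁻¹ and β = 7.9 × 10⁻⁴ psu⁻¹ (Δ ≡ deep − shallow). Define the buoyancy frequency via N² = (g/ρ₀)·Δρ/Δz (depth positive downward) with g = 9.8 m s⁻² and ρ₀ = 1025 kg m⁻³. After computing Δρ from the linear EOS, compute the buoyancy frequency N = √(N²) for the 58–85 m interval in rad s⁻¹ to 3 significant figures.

0.0186 rad s⁻¹

ΔT = -9.1 K, ΔS = -0.64 psu (deep − shallow).
Δρ/ρ₀ = −αΔT + βΔS = 1.456 × 10⁻³ − 5.056 × 10⁻⁴ = 9.504 × 10⁻⁴, so Δρ ≈ 0.9742 kg m⁻³.
N² = (g/ρ₀)·Δρ/Δz = g·(Δρ/ρ₀)/Δz = 9.8 × 9.504 × 10⁻⁴ / 27 = 3.4496 × 10⁻⁴ s⁻².
N = √(3.4496 × 10⁻⁴) = 0.018573 rad s⁻¹ ≈ 0.0186 rad s⁻¹.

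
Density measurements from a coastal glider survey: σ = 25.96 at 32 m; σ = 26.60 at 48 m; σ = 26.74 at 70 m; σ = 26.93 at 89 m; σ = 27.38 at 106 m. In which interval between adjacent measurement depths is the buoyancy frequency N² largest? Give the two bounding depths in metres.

32–48 m

Compute the density gradient over each adjacent pair:
  32–48 m: Δρ/Δz = 0.64/16 = 0.040 kg m⁻⁴
  48–70 m: Δρ/Δz = 0.14/22 = 6.4 × 10⁻³ kg m⁻⁴
  70–89 m: Δρ/Δz = 0.19/19 = 0.010 kg m⁻⁴
  89–106 m: Δρ/Δz = 0.45/17 = 0.026 kg m⁻⁴
The largest gradient is in the 32–48 m interval — the pycnocline.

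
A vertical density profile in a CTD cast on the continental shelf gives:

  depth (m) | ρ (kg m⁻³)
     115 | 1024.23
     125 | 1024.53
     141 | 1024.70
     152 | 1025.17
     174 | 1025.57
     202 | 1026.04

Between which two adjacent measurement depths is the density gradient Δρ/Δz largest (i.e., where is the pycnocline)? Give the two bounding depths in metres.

141–152 m

Compute the density gradient over each adjacent pair:
  115–125 m: Δρ/Δz = 0.30/10 = 0.030 kg m⁻⁴
  125–141 m: Δρ/Δz = 0.17/16 = 0.011 kg m⁻⁴
  141–152 m: Δρ/Δz = 0.47/11 = 0.043 kg m⁻⁴
  152–174 m: Δρ/Δz = 0.40/22 = 0.018 kg m⁻⁴
  174–202 m: Δρ/Δz = 0.47/28 = 0.017 kg m⁻⁴
The largest gradient is in the 141–152 m interval — the pycnocline.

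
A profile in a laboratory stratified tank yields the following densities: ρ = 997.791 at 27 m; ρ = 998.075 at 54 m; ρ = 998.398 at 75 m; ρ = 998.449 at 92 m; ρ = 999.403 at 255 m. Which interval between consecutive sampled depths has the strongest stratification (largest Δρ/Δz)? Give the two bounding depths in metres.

54–75 m

Compute the density gradient over each adjacent pair:
  27–54 m: Δρ/Δz = 0.284/27 = 0.011 kg m⁻⁴
  54–75 m: Δρ/Δz = 0.323/21 = 0.015 kg m⁻⁴
  75–92 m: Δρ/Δz = 0.051/17 = 3.0 × 10⁻³ kg m⁻⁴
  92–255 m: Δρ/Δz = 0.954/163 = 5.9 × 10⁻³ kg m⁻⁴
The largest gradient is in the 54–75 m interval — the pycnocline.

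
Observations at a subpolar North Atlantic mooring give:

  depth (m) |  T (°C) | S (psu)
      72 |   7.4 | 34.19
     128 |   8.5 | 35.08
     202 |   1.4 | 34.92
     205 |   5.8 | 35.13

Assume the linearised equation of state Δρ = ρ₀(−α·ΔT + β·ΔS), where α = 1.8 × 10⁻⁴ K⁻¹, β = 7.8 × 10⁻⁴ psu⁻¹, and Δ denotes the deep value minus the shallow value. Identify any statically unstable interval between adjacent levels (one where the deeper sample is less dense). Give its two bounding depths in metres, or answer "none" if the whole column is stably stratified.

202–205 m

Evaluate Δρ/ρ₀ = −αΔT + βΔS across each adjacent pair:
  72–128 m: −αΔT+βΔS = −(1.8 × 10⁻⁴)(+1.1)+(7.8 × 10⁻⁴)(+0.89) = 5.0 × 10⁻⁴ → stable
  128–202 m: −αΔT+βΔS = −(1.8 × 10⁻⁴)(-7.1)+(7.8 × 10⁻⁴)(-0.16) = 1.2 × 10⁻³ → stable
  202–205 m: −αΔT+βΔS = −(1.8 × 10⁻⁴)(+4.4)+(7.8 × 10⁻⁴)(+0.21) = -6.3 × 10⁻⁴ → UNSTABLE
The 202–205 m interval has Δρ < 0: lighter water underlies denser water.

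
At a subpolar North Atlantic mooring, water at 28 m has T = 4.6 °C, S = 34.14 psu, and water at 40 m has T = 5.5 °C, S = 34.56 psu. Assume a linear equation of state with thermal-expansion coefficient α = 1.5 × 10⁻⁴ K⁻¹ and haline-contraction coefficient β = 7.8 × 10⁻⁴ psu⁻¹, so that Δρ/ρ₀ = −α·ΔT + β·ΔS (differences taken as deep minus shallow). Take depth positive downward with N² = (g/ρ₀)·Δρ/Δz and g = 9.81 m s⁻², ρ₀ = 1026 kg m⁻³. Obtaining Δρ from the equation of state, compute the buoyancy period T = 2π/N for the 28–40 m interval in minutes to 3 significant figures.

8.35 min

ΔT = +0.9 K, ΔS = +0.42 psu (deep − shallow).
Δρ/ρ₀ = −αΔT + βΔS = -1.35 × 10⁻⁴ + 3.276 × 10⁻⁴ = 1.926 × 10⁻⁴, so Δρ ≈ 0.1976 kg m⁻³.
N² = (g/ρ₀)·Δρ/Δz = g·(Δρ/ρ₀)/Δz = 9.81 × 1.926 × 10⁻⁴ / 12 = 1.5745 × 10⁻⁴ s⁻².
N = √(1.5745 × 10⁻⁴) = 0.012548 rad s⁻¹ → T = 2π/N = 500.73 s = 8.3455 min ≈ 8.35 min.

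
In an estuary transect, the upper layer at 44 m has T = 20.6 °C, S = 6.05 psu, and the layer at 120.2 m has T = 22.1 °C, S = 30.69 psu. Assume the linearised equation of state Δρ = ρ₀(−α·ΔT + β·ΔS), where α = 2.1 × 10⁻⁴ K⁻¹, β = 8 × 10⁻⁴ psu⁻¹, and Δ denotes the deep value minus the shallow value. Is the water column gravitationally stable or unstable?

stable

ΔT = 22.1 − 20.6 = +1.5 K and ΔS = 30.69 − 6.05 = +24.64 psu (deep − shallow).
−αΔT = -3.15 × 10⁻⁴; βΔS = 0.019712; sum Δρ/ρ₀ = 0.019397.
Δρ/ρ₀ > 0, so Δρ > 0: deeper water is denser → statically stable.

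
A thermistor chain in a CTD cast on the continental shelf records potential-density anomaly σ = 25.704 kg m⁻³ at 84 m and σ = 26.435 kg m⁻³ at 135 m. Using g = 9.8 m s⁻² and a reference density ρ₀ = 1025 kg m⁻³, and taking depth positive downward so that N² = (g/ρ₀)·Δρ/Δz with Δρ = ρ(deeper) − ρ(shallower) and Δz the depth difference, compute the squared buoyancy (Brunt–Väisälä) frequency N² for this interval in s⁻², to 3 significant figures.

1.37 × 10⁻⁴ s⁻²

Δρ = 1026.435 − 1025.704 = 0.731 kg m⁻³ over Δz = 135 − 84 = 51 m.
N² = (9.8/1025) × (0.731/51) = 1.3704 × 10⁻⁴ s⁻² ≈ 1.37 × 10⁻⁴ s⁻².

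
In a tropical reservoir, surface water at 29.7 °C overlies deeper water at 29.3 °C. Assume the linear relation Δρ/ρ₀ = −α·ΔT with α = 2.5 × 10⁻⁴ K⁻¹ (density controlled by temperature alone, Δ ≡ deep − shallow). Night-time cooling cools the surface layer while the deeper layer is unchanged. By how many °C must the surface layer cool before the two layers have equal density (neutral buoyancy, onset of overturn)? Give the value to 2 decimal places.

0.40 °C

With temperature the only control, equal density requires T_surf′ = T_deep.
T_surf′ = 29.3 °C.
Cooling required: 29.7 − 29.3 = 0.40 °C.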